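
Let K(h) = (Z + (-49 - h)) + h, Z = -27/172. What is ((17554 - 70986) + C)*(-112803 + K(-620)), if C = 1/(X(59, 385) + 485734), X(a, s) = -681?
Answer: 503070599089882045/83429116 ≈ 6.0299e+9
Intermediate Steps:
Z = -27/172 (Z = -27*1/172 = -27/172 ≈ -0.15698)
C = 1/485053 (C = 1/(-681 + 485734) = 1/485053 ≈ 2.0616e-6)
K(h) = -8455/172 (K(h) = (-27/172 + (-49 - h)) + h = (-8455/172 - h) + h = -8455/172)
((17554 - 70986) + C)*(-112803 + K(-620)) = ((17554 - 70986) + 1/485053)*(-112803 - 8455/172) = (-53432 + 1/485053)*(-19410571/172) = -25917351895/485053*(-19410571/172) = 503070599089882045/83429116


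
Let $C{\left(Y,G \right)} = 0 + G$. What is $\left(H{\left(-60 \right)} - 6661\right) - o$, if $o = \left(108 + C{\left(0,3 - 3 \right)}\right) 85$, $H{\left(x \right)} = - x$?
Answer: $-15781$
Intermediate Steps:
$C{\left(Y,G \right)} = G$
$o = 9180$ ($o = \left(108 + \left(3 - 3\right)\right) 85 = \left(108 + 0\right) 85 = 108 \cdot 85 = 9180$)
$\left(H{\left(-60 \right)} - 6661\right) - o = \left(\left(-1\right) \left(-60\right) - 6661\right) - 9180 = \left(60 - 6661\right) - 9180 = -6601 - 9180 = -15781$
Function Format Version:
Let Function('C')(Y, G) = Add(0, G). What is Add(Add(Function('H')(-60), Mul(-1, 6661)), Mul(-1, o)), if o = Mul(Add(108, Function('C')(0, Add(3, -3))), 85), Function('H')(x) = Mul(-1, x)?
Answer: -15781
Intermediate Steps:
Function('C')(Y, G) = G
o = 9180 (o = Mul(Add(108, Add(3, -3)), 85) = Mul(Add(108, 0), 85) = Mul(108, 85) = 9180)
Add(Add(Function('H')(-60), Mul(-1, 6661)), Mul(-1, o)) = Add(Add(Mul(-1, -60), Mul(-1, 6661)), Mul(-1, 9180)) = Add(Add(60, -6661), -9180) = Add(-6601, -9180) = -15781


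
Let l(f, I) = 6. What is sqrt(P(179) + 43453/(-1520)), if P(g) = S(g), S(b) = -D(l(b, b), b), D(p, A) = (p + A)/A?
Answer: I*sqrt(379634835)/3580 ≈ 5.4425*I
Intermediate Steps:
D(p, A) = (A + p)/A
S(b) = -(6 + b)/b (S(b) = -(b + 6)/b = -(6 + b)/b)
P(g) = (-6 - g)/g
sqrt(P(179) + 43453/(-1520)) = sqrt((-6 - 1*179)/179 + 43453/(-1520)) = sqrt((-6 - 179)/179 + 43453*(-1/1520)) = sqrt((1/179)*(-185) - 2287/80) = sqrt(-185/179 - 2287/80) = sqrt(-424173/14320) = I*sqrt(379634835)/3580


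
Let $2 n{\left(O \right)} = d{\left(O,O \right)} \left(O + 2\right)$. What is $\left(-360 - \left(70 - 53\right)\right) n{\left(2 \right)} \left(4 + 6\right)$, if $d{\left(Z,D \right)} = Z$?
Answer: $-15080$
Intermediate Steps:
$n{\left(O \right)} = \frac{O \left(2 + O\right)}{2}$ ($n{\left(O \right)} = \frac{O \left(O + 2\right)}{2} = \frac{O \left(2 + O\right)}{2}$)
$\left(-360 - \left(70 - 53\right)\right) n{\left(2 \right)} \left(4 + 6\right) = \left(-360 - \left(70 - 53\right)\right) \frac{1}{2} \cdot 2 \left(2 + 2\right) \left(4 + 6\right) = \left(-360 - \left(70 - 53\right)\right) \frac{1}{2} \cdot 2 \cdot 4 \cdot 10 = \left(-360 - 17\right) 4 \cdot 10 = \left(-360 - 17\right) 40 = \left(-377\right) 40 = -15080$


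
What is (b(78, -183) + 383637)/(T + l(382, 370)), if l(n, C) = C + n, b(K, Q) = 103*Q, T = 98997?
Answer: 364788/99749 ≈ 3.6571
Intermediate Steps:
(b(78, -183) + 383637)/(T + l(382, 370)) = (103*(-183) + 383637)/(98997 + (370 + 382)) = (-18849 + 383637)/(98997 + 752) = 364788/99749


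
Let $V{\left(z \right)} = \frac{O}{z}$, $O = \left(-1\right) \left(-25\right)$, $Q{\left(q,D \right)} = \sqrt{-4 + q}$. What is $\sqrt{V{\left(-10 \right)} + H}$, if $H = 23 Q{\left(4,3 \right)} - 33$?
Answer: $\frac{i \sqrt{142}}{2} \approx 5.9582 i$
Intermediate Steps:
$H = -33$ ($H = 23 \sqrt{-4 + 4} - 33 = 23 \sqrt{0} - 33 = 23 \cdot 0 - 33 = 0 - 33 = -33$)
$O = 25$
$V{\left(z \right)} = \frac{25}{z}$
$\sqrt{V{\left(-10 \right)} + H} = \sqrt{\frac{25}{-10} - 33} = \sqrt{25 \left(- \frac{1}{10}\right) - 33} = \sqrt{- \frac{5}{2} - 33} = \sqrt{- \frac{71}{2}} = \frac{i \sqrt{142}}{2}$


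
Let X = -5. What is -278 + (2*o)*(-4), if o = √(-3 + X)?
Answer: -278 - 16*I*√2 ≈ -278.0 - 22.627*I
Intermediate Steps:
o = 2*I*√2 (o = √(-3 - 5) = √(-8) = 2*I*√2 ≈ 2.8284*I)
-278 + (2*o)*(-4) = -278 + (2*(2*I*√2))*(-4) = -278 + (4*I*√2)*(-4) = -278 - 16*I*√2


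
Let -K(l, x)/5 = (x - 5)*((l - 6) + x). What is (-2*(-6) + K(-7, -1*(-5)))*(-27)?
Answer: -324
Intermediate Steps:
K(l, x) = -5*(-5 + x)*(-6 + l + x) (K(l, x) = -5*(x - 5)*((l - 6) + x) = -5*(-5 + x)*((-6 + l) + x) = -5*(-5 + x)*(-6 + l + x))
(-2*(-6) + K(-7, -1*(-5)))*(-27) = (-2*(-6) + (-150 - 5*(-1*(-5))² + 25*(-7) + 55*(-1*(-5)) - 5*(-7)*(-1*(-5))))*(-27) = (12 + (-150 - 5*5² - 175 + 55*5 - 5*(-7)*5))*(-27) = (12 + (-150 - 5*25 - 175 + 275 + 175))*(-27) = (12 + (-150 - 125 - 175 + 275 + 175))*(-27) = (12 + 0)*(-27) = 12*(-27) = -324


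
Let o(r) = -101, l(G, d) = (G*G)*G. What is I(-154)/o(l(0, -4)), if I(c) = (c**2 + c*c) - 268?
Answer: -47164/101 ≈ -466.97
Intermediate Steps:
I(c) = -268 + 2*c**2 (I(c) = (c**2 + c**2) - 268 = 2*c**2 - 268 = -268 + 2*c**2)
l(G, d) = G**3 (l(G, d) = G**2*G = G**3)
I(-154)/o(l(0, -4)) = (-268 + 2*(-154)**2)/(-101) = (-268 + 2*23716)*(-1/101) = (-268 + 47432)*(-1/101) = 47164*(-1/101) = -47164/101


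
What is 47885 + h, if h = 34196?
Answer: 82081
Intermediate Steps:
47885 + h = 47885 + 34196 = 82081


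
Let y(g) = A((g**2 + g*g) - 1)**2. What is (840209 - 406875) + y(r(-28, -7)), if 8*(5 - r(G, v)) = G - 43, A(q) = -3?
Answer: 433343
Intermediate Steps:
r(G, v) = 83/8 - G/8 (r(G, v) = 5 - (G - 43)/8 = 5 - (-43 + G)/8 = 5 + (43/8 - G/8) = 83/8 - G/8)
y(g) = 9 (y(g) = (-3)**2 = 9)
(840209 - 406875) + y(r(-28, -7)) = (840209 - 406875) + 9 = 433334 + 9 = 433343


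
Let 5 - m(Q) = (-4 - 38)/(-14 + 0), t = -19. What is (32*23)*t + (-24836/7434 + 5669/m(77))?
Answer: -11844317/1062 ≈ -11153.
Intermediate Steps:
m(Q) = 2 (m(Q) = 5 - (-4 - 38)/(-14 + 0) = 5 - (-42)/(-14) = 5 - (-42)*(-1)/14 = 5 - 1*3 = 5 - 3 = 2)
(32*23)*t + (-24836/7434 + 5669/m(77)) = (32*23)*(-19) + (-24836/7434 + 5669/2) = 736*(-19) + (-24836*1/7434 + 5669*(1/2)) = -13984 + (-1774/531 + 5669/2) = -13984 + 3006691/1062 = -11844317/1062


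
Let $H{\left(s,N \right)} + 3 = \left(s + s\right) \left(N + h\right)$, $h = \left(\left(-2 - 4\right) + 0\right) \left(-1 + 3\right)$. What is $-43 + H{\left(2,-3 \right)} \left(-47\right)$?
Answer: $2918$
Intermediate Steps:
$h = -12$ ($h = \left(-6 + 0\right) 2 = \left(-6\right) 2 = -12$)
$H{\left(s,N \right)} = -3 + 2 s \left(-12 + N\right)$ ($H{\left(s,N \right)} = -3 + \left(s + s\right) \left(N - 12\right) = -3 + 2 s \left(-12 + N\right)$)
$-43 + H{\left(2,-3 \right)} \left(-47\right) = -43 + \left(-3 - 48 + 2 \left(-3\right) 2\right) \left(-47\right) = -43 + \left(-3 - 48 - 12\right) \left(-47\right) = -43 - -2961 = -43 + 2961 = 2918$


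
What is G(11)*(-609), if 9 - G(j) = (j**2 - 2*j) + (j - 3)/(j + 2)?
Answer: 717402/13 ≈ 55185.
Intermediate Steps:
G(j) = 9 - j**2 + 2*j - (-3 + j)/(2 + j) (G(j) = 9 - ((j**2 - 2*j) + (j - 3)/(j + 2)) = 9 - ((j**2 - 2*j) + (-3 + j)/(2 + j)) = 9 - (j**2 - 2*j + (-3 + j)/(2 + j)) = 9 + (-j**2 + 2*j - (-3 + j)/(2 + j)) = 9 - j**2 + 2*j - (-3 + j)/(2 + j))
G(11)*(-609) = ((21 - 1*11**3 + 12*11)/(2 + 11))*(-609) = ((21 - 1*1331 + 132)/13)*(-609) = ((21 - 1331 + 132)/13)*(-609) = ((1/13)*(-1178))*(-609) = -1178/13*(-609) = 717402/13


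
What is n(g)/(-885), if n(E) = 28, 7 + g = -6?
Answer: -28/885 ≈ -0.031638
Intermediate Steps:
g = -13 (g = -7 - 6 = -13)
n(g)/(-885) = 28/(-885) = 28*(-1/885) = -28/885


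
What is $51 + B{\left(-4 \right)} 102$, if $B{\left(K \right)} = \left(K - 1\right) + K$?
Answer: $-867$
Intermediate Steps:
$B{\left(K \right)} = -1 + 2 K$ ($B{\left(K \right)} = \left(-1 + K\right) + K = -1 + 2 K$)
$51 + B{\left(-4 \right)} 102 = 51 + \left(-1 + 2 \left(-4\right)\right) 102 = 51 + \left(-1 - 8\right) 102 = 51 - 918 = -867$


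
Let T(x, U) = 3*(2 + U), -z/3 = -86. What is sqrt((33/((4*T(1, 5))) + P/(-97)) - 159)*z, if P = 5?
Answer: 129*I*sqrt(292592643)/679 ≈ 3249.8*I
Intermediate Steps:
z = 258 (z = -3*(-86) = 258)
T(x, U) = 6 + 3*U
sqrt((33/((4*T(1, 5))) + P/(-97)) - 159)*z = sqrt((33/((4*(6 + 3*5))) + 5/(-97)) - 159)*258 = sqrt((33/((4*(6 + 15))) + 5*(-1/97)) - 159)*258 = sqrt((33/((4*21)) - 5/97) - 159)*258 = sqrt((33/84 - 5/97) - 159)*258 = sqrt((33*(1/84) - 5/97) - 159)*258 = sqrt((11/28 - 5/97) - 159)*258 = sqrt(927/2716 - 159)*258 = sqrt(-430917/2716)*258 = (I*sqrt(292592643)/1358)*258 = 129*I*sqrt(292592643)/679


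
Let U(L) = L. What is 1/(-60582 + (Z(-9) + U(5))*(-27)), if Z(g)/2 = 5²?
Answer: -1/62067 ≈ -1.6112e-5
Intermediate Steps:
Z(g) = 50 (Z(g) = 2*5² = 2*25 = 50)
1/(-60582 + (Z(-9) + U(5))*(-27)) = 1/(-60582 + (50 + 5)*(-27)) = 1/(-60582 + 55*(-27)) = 1/(-60582 - 1485) = 1/(-62067) = -1/62067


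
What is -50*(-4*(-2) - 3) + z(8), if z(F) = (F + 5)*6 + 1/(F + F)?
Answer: -2751/16 ≈ -171.94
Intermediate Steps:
z(F) = 30 + 1/(2*F) + 6*F (z(F) = (5 + F)*6 + 1/(2*F) = (30 + 6*F) + 1/(2*F) = 30 + 1/(2*F) + 6*F)
-50*(-4*(-2) - 3) + z(8) = -50*(-4*(-2) - 3) + (30 + (1/2)/8 + 6*8) = -50*(8 - 3) + (30 + (1/2)*(1/8) + 48) = -50*5 + (30 + 1/16 + 48) = -250 + 1249/16 = -2751/16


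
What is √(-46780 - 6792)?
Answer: 2*I*√13393 ≈ 231.46*I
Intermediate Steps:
√(-46780 - 6792) = √(-53572) = 2*I*√13393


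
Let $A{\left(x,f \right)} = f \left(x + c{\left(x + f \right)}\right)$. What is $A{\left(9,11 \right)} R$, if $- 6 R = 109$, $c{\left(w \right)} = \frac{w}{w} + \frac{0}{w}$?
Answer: $- \frac{5995}{3} \approx -1998.3$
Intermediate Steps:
$c{\left(w \right)} = 1$ ($c{\left(w \right)} = 1 + 0 = 1$)
$R = - \frac{109}{6}$ ($R = \left(- \frac{1}{6}\right) 109 = - \frac{109}{6} \approx -18.167$)
$A{\left(x,f \right)} = f \left(1 + x\right)$ ($A{\left(x,f \right)} = f \left(x + 1\right) = f \left(1 + x\right)$)
$A{\left(9,11 \right)} R = 11 \left(1 + 9\right) \left(- \frac{109}{6}\right) = 11 \cdot 10 \left(- \frac{109}{6}\right) = 110 \left(- \frac{109}{6}\right) = - \frac{5995}{3}$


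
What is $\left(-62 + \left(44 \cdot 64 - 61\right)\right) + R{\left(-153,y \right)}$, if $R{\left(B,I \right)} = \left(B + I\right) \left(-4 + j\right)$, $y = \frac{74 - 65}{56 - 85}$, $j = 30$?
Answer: $- \frac{37499}{29} \approx -1293.1$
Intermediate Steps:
$y = - \frac{9}{29}$ ($y = \frac{9}{-29} = 9 \left(- \frac{1}{29}\right) = - \frac{9}{29} \approx -0.31034$)
$R{\left(B,I \right)} = 26 B + 26 I$ ($R{\left(B,I \right)} = \left(B + I\right) \left(-4 + 30\right) = \left(B + I\right) 26 = 26 B + 26 I$)
$\left(-62 + \left(44 \cdot 64 - 61\right)\right) + R{\left(-153,y \right)} = \left(-62 + \left(44 \cdot 64 - 61\right)\right) + \left(26 \left(-153\right) + 26 \left(- \frac{9}{29}\right)\right) = \left(-62 + \left(2816 - 61\right)\right) - \frac{115596}{29} = \left(-62 + 2755\right) - \frac{115596}{29} = 2693 - \frac{115596}{29} = - \frac{37499}{29}$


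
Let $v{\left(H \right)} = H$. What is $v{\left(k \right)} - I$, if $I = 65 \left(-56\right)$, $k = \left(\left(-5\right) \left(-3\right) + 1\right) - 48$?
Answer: $3608$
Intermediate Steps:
$k = -32$ ($k = \left(15 + 1\right) - 48 = 16 - 48 = -32$)
$I = -3640$
$v{\left(k \right)} - I = -32 - -3640 = -32 + 3640 = 3608$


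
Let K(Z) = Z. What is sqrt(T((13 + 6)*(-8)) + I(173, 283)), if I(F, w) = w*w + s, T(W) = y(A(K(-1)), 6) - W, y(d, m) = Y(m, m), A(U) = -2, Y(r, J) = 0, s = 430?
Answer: sqrt(80671) ≈ 284.03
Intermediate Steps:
y(d, m) = 0
T(W) = -W (T(W) = 0 - W = -W)
I(F, w) = 430 + w**2 (I(F, w) = w*w + 430 = w**2 + 430 = 430 + w**2)
sqrt(T((13 + 6)*(-8)) + I(173, 283)) = sqrt(-(13 + 6)*(-8) + (430 + 283**2)) = sqrt(-19*(-8) + (430 + 80089)) = sqrt(-1*(-152) + 80519) = sqrt(152 + 80519) = sqrt(80671)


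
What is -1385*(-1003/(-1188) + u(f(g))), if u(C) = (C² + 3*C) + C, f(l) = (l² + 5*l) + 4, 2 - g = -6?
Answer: -19903905635/1188 ≈ -1.6754e+7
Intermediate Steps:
g = 8 (g = 2 - 1*(-6) = 2 + 6 = 8)
f(l) = 4 + l² + 5*l
u(C) = C² + 4*C
-1385*(-1003/(-1188) + u(f(g))) = -1385*(-1003/(-1188) + (4 + 8² + 5*8)*(4 + (4 + 8² + 5*8))) = -1385*(-1003*(-1/1188) + (4 + 64 + 40)*(4 + (4 + 64 + 40))) = -1385*(1003/1188 + 108*(4 + 108)) = -1385*(1003/1188 + 108*112) = -1385*(1003/1188 + 12096) = -1385*14371051/1188 = -19903905635/1188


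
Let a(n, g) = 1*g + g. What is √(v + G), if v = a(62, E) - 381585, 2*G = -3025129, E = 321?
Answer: I*√7574030/2 ≈ 1376.0*I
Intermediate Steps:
G = -3025129/2 (G = (½)*(-3025129) = -3025129/2 ≈ -1.5126e+6)
a(n, g) = 2*g (a(n, g) = g + g = 2*g)
v = -380943 (v = 2*321 - 381585 = 642 - 381585 = -380943)
√(v + G) = √(-380943 - 3025129/2) = √(-3787015/2) = I*√7574030/2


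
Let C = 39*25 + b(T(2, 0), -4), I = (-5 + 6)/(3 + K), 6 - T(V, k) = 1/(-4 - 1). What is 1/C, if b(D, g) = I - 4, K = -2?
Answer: 1/972 ≈ 0.0010288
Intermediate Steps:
T(V, k) = 31/5 (T(V, k) = 6 - 1/(-4 - 1) = 6 - 1/(-5) = 6 - 1*(-⅕) = 6 + ⅕ = 31/5)
I = 1 (I = (-5 + 6)/(3 - 2) = 1/1 = 1*1 = 1)
b(D, g) = -3 (b(D, g) = 1 - 4 = -3)
C = 972 (C = 39*25 - 3 = 975 - 3 = 972)
1/C = 1/972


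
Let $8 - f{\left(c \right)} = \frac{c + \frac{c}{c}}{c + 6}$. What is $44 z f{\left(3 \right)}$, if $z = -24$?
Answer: $- \frac{23936}{3} \approx -7978.7$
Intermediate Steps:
$f{\left(c \right)} = 8 - \frac{1 + c}{6 + c}$ ($f{\left(c \right)} = 8 - \frac{c + \frac{c}{c}}{c + 6} = 8 - \frac{c + 1}{6 + c} = 8 - \frac{1 + c}{6 + c}$)
$44 z f{\left(3 \right)} = 44 \left(-24\right) \frac{47 + 7 \cdot 3}{6 + 3} = - 1056 \frac{47 + 21}{9} = - 1056 \cdot \frac{1}{9} \cdot 68 = \left(-1056\right) \frac{68}{9} = - \frac{23936}{3}$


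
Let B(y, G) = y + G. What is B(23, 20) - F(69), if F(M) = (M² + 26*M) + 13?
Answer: -6525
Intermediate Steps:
B(y, G) = G + y
F(M) = 13 + M² + 26*M
B(23, 20) - F(69) = (20 + 23) - (13 + 69² + 26*69) = 43 - (13 + 4761 + 1794) = 43 - 1*6568 = 43 - 6568 = -6525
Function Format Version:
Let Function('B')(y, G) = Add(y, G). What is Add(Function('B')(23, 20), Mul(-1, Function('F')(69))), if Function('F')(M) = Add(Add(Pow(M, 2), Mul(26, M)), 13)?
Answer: -6525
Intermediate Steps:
Function('B')(y, G) = Add(G, y)
Function('F')(M) = Add(13, Pow(M, 2), Mul(26, M))
Add(Function('B')(23, 20), Mul(-1, Function('F')(69))) = Add(Add(20, 23), Mul(-1, Add(13, Pow(69, 2), Mul(26, 69)))) = Add(43, Mul(-1, Add(13, 4761, 1794))) = Add(43, Mul(-1, 6568)) = Add(43, -6568) = -6525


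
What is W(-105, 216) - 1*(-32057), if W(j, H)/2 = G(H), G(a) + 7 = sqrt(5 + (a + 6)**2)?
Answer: 32043 + 2*sqrt(49289) ≈ 32487.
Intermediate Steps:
G(a) = -7 + sqrt(5 + (6 + a)**2) (G(a) = -7 + sqrt(5 + (a + 6)**2) = -7 + sqrt(5 + (6 + a)**2))
W(j, H) = -14 + 2*sqrt(5 + (6 + H)**2) (W(j, H) = 2*(-7 + sqrt(5 + (6 + H)**2)) = -14 + 2*sqrt(5 + (6 + H)**2))
W(-105, 216) - 1*(-32057) = (-14 + 2*sqrt(5 + (6 + 216)**2)) - 1*(-32057) = (-14 + 2*sqrt(5 + 222**2)) + 32057 = (-14 + 2*sqrt(5 + 49284)) + 32057 = (-14 + 2*sqrt(49289)) + 32057 = 32043 + 2*sqrt(49289)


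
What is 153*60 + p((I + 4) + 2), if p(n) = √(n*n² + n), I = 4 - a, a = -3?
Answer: 9180 + √2210 ≈ 9227.0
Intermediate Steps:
I = 7 (I = 4 - 1*(-3) = 4 + 3 = 7)
p(n) = √(n + n³) (p(n) = √(n³ + n) = √(n + n³))
153*60 + p((I + 4) + 2) = 153*60 + √(((7 + 4) + 2) + ((7 + 4) + 2)³) = 9180 + √((11 + 2) + (11 + 2)³) = 9180 + √(13 + 13³) = 9180 + √(13 + 2197) = 9180 + √2210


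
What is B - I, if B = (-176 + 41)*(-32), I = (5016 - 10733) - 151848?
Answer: 161885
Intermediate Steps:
I = -157565 (I = -5717 - 151848 = -157565)
B = 4320 (B = -135*(-32) = 4320)
B - I = 4320 - 1*(-157565) = 4320 + 157565 = 161885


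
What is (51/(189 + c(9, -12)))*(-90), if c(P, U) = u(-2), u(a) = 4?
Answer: -4590/193 ≈ -23.782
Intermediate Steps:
c(P, U) = 4
(51/(189 + c(9, -12)))*(-90) = (51/(189 + 4))*(-90) = (51/193)*(-90) = -4590/193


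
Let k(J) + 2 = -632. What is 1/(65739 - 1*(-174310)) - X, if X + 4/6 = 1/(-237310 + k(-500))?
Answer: 114237872491/171354657768 ≈ 0.66667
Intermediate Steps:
k(J) = -634 (k(J) = -2 - 632 = -634)
X = -475891/713832 (X = -2/3 + 1/(-237310 - 634) = -2/3 + 1/(-237944) = -2/3 - 1/237944 = -475891/713832 ≈ -0.66667)
1/(65739 - 1*(-174310)) - X = 1/(65739 - 1*(-174310)) - 1*(-475891/713832) = 1/(65739 + 174310) + 475891/713832 = 1/240049 + 475891/713832 = 114237872491/171354657768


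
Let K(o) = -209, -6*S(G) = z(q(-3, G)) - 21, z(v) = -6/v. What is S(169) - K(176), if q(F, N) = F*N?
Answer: 215473/1014 ≈ 212.50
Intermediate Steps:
S(G) = 7/2 - 1/(3*G) (S(G) = -(-6*(-1/(3*G)) - 21)/6 = -(-(-2)/G - 21)/6 = -(2/G - 21)/6 = -(-21 + 2/G)/6 = 7/2 - 1/(3*G))
S(169) - K(176) = (⅙)*(-2 + 21*169)/169 - 1*(-209) = (⅙)*(1/169)*(-2 + 3549) + 209 = (⅙)*(1/169)*3547 + 209 = 3547/1014 + 209 = 215473/1014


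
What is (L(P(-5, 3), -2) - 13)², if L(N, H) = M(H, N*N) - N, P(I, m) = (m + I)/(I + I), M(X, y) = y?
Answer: 108241/625 ≈ 173.19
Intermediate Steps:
P(I, m) = (I + m)/(2*I) (P(I, m) = (I + m)/((2*I)) = (I + m)*(1/(2*I)) = (I + m)/(2*I))
L(N, H) = N² - N (L(N, H) = N*N - N = N² - N)
(L(P(-5, 3), -2) - 13)² = (((½)*(-5 + 3)/(-5))*(-1 + (½)*(-5 + 3)/(-5)) - 13)² = (((½)*(-⅕)*(-2))*(-1 + (½)*(-⅕)*(-2)) - 13)² = ((-1 + ⅕)/5 - 13)² = ((⅕)*(-⅘) - 13)² = (-4/25 - 13)² = (-329/25)² = 108241/625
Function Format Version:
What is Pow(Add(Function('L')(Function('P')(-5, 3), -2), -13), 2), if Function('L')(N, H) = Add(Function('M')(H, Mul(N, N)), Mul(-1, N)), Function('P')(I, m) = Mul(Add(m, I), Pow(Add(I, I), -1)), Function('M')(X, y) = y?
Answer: Rational(108241, 625) ≈ 173.19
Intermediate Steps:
Function('P')(I, m) = Mul(Rational(1, 2), Pow(I, -1), Add(I, m)) (Function('P')(I, m) = Mul(Add(I, m), Pow(Mul(2, I), -1)) = Mul(Add(I, m), Mul(Rational(1, 2), Pow(I, -1))) = Mul(Rational(1, 2), Pow(I, -1), Add(I, m)))
Function('L')(N, H) = Add(Pow(N, 2), Mul(-1, N)) (Function('L')(N, H) = Add(Mul(N, N), Mul(-1, N)) = Add(Pow(N, 2), Mul(-1, N)))
Pow(Add(Function('L')(Function('P')(-5, 3), -2), -13), 2) = Pow(Add(Mul(Mul(Rational(1, 2), Pow(-5, -1), Add(-5, 3)), Add(-1, Mul(Rational(1, 2), Pow(-5, -1), Add(-5, 3)))), -13), 2) = Pow(Add(Mul(Mul(Rational(1, 2), Rational(-1, 5), -2), Add(-1, Mul(Rational(1, 2), Rational(-1, 5), -2))), -13), 2) = Pow(Add(Mul(Rational(1, 5), Add(-1, Rational(1, 5))), -13), 2) = Pow(Add(Mul(Rational(1, 5), Rational(-4, 5)), -13), 2) = Pow(Add(Rational(-4, 25), -13), 2) = Pow(Rational(-329, 25), 2) = Rational(108241, 625)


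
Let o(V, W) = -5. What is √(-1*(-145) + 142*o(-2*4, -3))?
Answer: I*√565 ≈ 23.77*I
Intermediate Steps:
√(-1*(-145) + 142*o(-2*4, -3)) = √(-1*(-145) + 142*(-5)) = √(145 - 710) = √(-565) = I*√565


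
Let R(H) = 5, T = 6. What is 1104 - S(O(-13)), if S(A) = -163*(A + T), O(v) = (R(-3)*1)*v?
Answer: -8513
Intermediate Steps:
O(v) = 5*v (O(v) = (5*1)*v = 5*v)
S(A) = -978 - 163*A (S(A) = -163*(A + 6) = -163*(6 + A) = -978 - 163*A)
1104 - S(O(-13)) = 1104 - (-978 - 815*(-13)) = 1104 - (-978 - 163*(-65)) = 1104 - (-978 + 10595) = 1104 - 1*9617 = 1104 - 9617 = -8513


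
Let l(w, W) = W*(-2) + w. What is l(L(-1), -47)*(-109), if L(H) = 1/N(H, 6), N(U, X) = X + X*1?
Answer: -123061/12 ≈ -10255.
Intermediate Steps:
N(U, X) = 2*X (N(U, X) = X + X = 2*X)
L(H) = 1/12 (L(H) = 1/(2*6) = 1/12)
l(w, W) = w - 2*W (l(w, W) = -2*W + w = w - 2*W)
l(L(-1), -47)*(-109) = (1/12 - 2*(-47))*(-109) = (1/12 + 94)*(-109) = (1129/12)*(-109) = -123061/12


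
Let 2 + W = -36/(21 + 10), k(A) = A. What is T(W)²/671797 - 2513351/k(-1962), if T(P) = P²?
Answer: 222761426183840597/173894480894142 ≈ 1281.0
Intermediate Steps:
W = -98/31 (W = -2 - 36/(21 + 10) = -2 - 36/31 = -98/31 ≈ -3.1613)
T(W)²/671797 - 2513351/k(-1962) = ((-98/31)²)²/671797 - 2513351/(-1962) = (9604/961)²*(1/671797) - 2513351*(-1/1962) = (92236816/923521)*(1/671797) + 2513351/1962 = 13176688/88631233891 + 2513351/1962 = 222761426183840597/173894480894142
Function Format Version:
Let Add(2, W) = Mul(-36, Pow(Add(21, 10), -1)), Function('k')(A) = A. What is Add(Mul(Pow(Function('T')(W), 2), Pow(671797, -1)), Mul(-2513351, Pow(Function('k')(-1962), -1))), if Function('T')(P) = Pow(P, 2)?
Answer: Rational(222761426183840597, 173894480894142) ≈ 1281.0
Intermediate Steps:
W = Rational(-98, 31) (W = Add(-2, Mul(-36, Pow(Add(21, 10), -1))) = Add(-2, Mul(-36, Pow(31, -1))) = Add(-2, Mul(-36, Rational(1, 31))) = Add(-2, Rational(-36, 31)) = Rational(-98, 31) ≈ -3.1613)
Add(Mul(Pow(Function('T')(W), 2), Pow(671797, -1)), Mul(-2513351, Pow(Function('k')(-1962), -1))) = Add(Mul(Pow(Pow(Rational(-98, 31), 2), 2), Pow(671797, -1)), Mul(-2513351, Pow(-1962, -1))) = Add(Mul(Pow(Rational(9604, 961), 2), Rational(1, 671797)), Mul(-2513351, Rational(-1, 1962))) = Add(Mul(Rational(92236816, 923521), Rational(1, 671797)), Rational(2513351, 1962)) = Add(Rational(13176688, 88631233891), Rational(2513351, 1962)) = Rational(222761426183840597, 173894480894142)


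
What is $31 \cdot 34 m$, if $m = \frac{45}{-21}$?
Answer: $- \frac{15810}{7} \approx -2258.6$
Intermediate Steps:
$m = - \frac{15}{7}$ ($m = 45 \left(- \frac{1}{21}\right) = - \frac{15}{7} \approx -2.1429$)
$31 \cdot 34 m = 31 \cdot 34 \left(- \frac{15}{7}\right) = 1054 \left(- \frac{15}{7}\right) = - \frac{15810}{7}$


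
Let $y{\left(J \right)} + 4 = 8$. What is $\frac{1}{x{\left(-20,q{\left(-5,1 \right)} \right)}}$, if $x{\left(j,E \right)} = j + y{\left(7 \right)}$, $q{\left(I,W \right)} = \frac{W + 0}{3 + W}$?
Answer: $- \frac{1}{16} \approx -0.0625$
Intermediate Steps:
$q{\left(I,W \right)} = \frac{W}{3 + W}$
$y{\left(J \right)} = 4$ ($y{\left(J \right)} = -4 + 8 = 4$)
$x{\left(j,E \right)} = 4 + j$ ($x{\left(j,E \right)} = j + 4 = 4 + j$)
$\frac{1}{x{\left(-20,q{\left(-5,1 \right)} \right)}} = \frac{1}{4 - 20} = \frac{1}{-16} = - \frac{1}{16}$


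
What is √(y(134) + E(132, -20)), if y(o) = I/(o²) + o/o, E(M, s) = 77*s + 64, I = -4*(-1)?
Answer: I*√6621274/67 ≈ 38.406*I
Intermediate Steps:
I = 4
E(M, s) = 64 + 77*s
y(o) = 1 + 4/o² (y(o) = 4/(o²) + o/o = 4/o² + 1 = 1 + 4/o²)
√(y(134) + E(132, -20)) = √((1 + 4/134²) + (64 + 77*(-20))) = √((1 + 4*(1/17956)) + (64 - 1540)) = √((1 + 1/4489) - 1476) = √(4490/4489 - 1476) = √(-6621274/4489) = I*√6621274/67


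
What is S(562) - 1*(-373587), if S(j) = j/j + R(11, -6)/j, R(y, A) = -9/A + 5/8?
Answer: 1679651665/4496 ≈ 3.7359e+5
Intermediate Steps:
R(y, A) = 5/8 - 9/A (R(y, A) = -9/A + 5*(1/8) = -9/A + 5/8 = 5/8 - 9/A)
S(j) = 1 + 17/(8*j) (S(j) = j/j + (5/8 - 9/(-6))/j = 1 + (5/8 - 9*(-1/6))/j = 1 + (5/8 + 3/2)/j = 1 + 17/(8*j))
S(562) - 1*(-373587) = (17/8 + 562)/562 - 1*(-373587) = (1/562)*(4513/8) + 373587 = 4513/4496 + 373587 = 1679651665/4496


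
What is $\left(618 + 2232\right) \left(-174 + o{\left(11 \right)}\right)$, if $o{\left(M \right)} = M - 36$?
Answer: $-567150$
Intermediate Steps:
$o{\left(M \right)} = -36 + M$ ($o{\left(M \right)} = M - 36 = -36 + M$)
$\left(618 + 2232\right) \left(-174 + o{\left(11 \right)}\right) = \left(618 + 2232\right) \left(-174 + \left(-36 + 11\right)\right) = 2850 \left(-174 - 25\right) = 2850 \left(-199\right) = -567150$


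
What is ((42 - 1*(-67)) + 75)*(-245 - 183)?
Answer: -78752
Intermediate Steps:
((42 - 1*(-67)) + 75)*(-245 - 183) = ((42 + 67) + 75)*(-428) = (109 + 75)*(-428) = 184*(-428) = -78752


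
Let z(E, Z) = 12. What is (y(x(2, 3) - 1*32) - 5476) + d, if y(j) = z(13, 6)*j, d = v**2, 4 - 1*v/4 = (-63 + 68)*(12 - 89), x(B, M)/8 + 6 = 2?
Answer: 2414892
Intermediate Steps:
x(B, M) = -32 (x(B, M) = -48 + 8*2 = -48 + 16 = -32)
v = 1556 (v = 16 - 4*(-63 + 68)*(12 - 89) = 16 - 20*(-77) = 16 - 4*(-385) = 16 + 1540 = 1556)
d = 2421136 (d = 1556**2 = 2421136)
y(j) = 12*j
(y(x(2, 3) - 1*32) - 5476) + d = (12*(-32 - 1*32) - 5476) + 2421136 = (12*(-32 - 32) - 5476) + 2421136 = (12*(-64) - 5476) + 2421136 = (-768 - 5476) + 2421136 = -6244 + 2421136 = 2414892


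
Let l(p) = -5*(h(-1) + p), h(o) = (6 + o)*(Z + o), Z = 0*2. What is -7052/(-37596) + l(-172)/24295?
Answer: 10230040/45669741 ≈ 0.22400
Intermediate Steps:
Z = 0
h(o) = o*(6 + o) (h(o) = (6 + o)*(0 + o) = (6 + o)*o = o*(6 + o))
l(p) = 25 - 5*p (l(p) = -5*(-(6 - 1) + p) = -5*(-1*5 + p) = -5*(-5 + p) = 25 - 5*p)
-7052/(-37596) + l(-172)/24295 = -7052/(-37596) + (25 - 5*(-172))/24295 = -7052*(-1/37596) + (25 + 860)*(1/24295) = 1763/9399 + 885*(1/24295) = 1763/9399 + 177/4859 = 10230040/45669741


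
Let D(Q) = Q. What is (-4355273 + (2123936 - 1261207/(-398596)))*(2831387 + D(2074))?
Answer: -2520082314822183345/398596 ≈ -6.3224e+12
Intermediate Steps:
(-4355273 + (2123936 - 1261207/(-398596)))*(2831387 + D(2074)) = (-4355273 + (2123936 - 1261207/(-398596)))*(2831387 + 2074) = (-4355273 + (2123936 - 1261207*(-1)/398596))*2833461 = (-4355273 + (2123936 - 1*(-1261207/398596)))*2833461 = (-4355273 + (2123936 + 1261207/398596))*2833461 = (-4355273 + 846593655063/398596)*2833461 = -889400741645/398596*2833461 = -2520082314822183345/398596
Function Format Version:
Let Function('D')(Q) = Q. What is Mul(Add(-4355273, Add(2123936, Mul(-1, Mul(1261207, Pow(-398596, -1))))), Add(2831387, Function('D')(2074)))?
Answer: Rational(-2520082314822183345, 398596) ≈ -6.3224e+12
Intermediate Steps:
Mul(Add(-4355273, Add(2123936, Mul(-1, Mul(1261207, Pow(-398596, -1))))), Add(2831387, Function('D')(2074))) = Mul(Add(-4355273, Add(2123936, Mul(-1, Mul(1261207, Pow(-398596, -1))))), Add(2831387, 2074)) = Mul(Add(-4355273, Add(2123936, Mul(-1, Mul(1261207, Rational(-1, 398596))))), 2833461) = Mul(Add(-4355273, Add(2123936, Mul(-1, Rational(-1261207, 398596)))), 2833461) = Mul(Add(-4355273, Add(2123936, Rational(1261207, 398596))), 2833461) = Mul(Add(-4355273, Rational(846593655063, 398596)), 2833461) = Mul(Rational(-889400741645, 398596), 2833461) = Rational(-2520082314822183345, 398596)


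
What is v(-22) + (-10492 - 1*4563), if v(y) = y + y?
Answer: -15099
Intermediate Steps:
v(y) = 2*y
v(-22) + (-10492 - 1*4563) = 2*(-22) + (-10492 - 1*4563) = -44 + (-10492 - 4563) = -44 - 15055 = -15099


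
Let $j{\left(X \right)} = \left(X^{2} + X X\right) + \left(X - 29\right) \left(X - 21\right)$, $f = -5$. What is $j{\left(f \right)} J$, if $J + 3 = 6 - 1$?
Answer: $1868$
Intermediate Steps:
$J = 2$ ($J = -3 + \left(6 - 1\right) = -3 + 5 = 2$)
$j{\left(X \right)} = 2 X^{2} + \left(-29 + X\right) \left(-21 + X\right)$ ($j{\left(X \right)} = \left(X^{2} + X^{2}\right) + \left(-29 + X\right) \left(-21 + X\right) = 2 X^{2} + \left(-29 + X\right) \left(-21 + X\right)$)
$j{\left(f \right)} J = \left(609 - -250 + 3 \left(-5\right)^{2}\right) 2 = \left(609 + 250 + 3 \cdot 25\right) 2 = \left(609 + 250 + 75\right) 2 = 934 \cdot 2 = 1868$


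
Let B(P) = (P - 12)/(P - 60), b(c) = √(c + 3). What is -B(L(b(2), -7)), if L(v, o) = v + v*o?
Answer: -3/19 - 8*√5/95 ≈ -0.34620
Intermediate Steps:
b(c) = √(3 + c)
L(v, o) = v + o*v
B(P) = (-12 + P)/(-60 + P)
-B(L(b(2), -7)) = -(-12 + √(3 + 2)*(1 - 7))/(-60 + √(3 + 2)*(1 - 7)) = -(-12 + √5*(-6))/(-60 + √5*(-6)) = -(-12 - 6*√5)/(-60 - 6*√5)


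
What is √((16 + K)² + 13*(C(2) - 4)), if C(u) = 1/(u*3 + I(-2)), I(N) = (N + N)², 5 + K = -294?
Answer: √38738194/22 ≈ 282.91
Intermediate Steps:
K = -299 (K = -5 - 294 = -299)
I(N) = 4*N² (I(N) = (2*N)² = 4*N²)
C(u) = 1/(16 + 3*u) (C(u) = 1/(u*3 + 4*(-2)²) = 1/(3*u + 4*4) = 1/(3*u + 16) = 1/(16 + 3*u))
√((16 + K)² + 13*(C(2) - 4)) = √((16 - 299)² + 13*(1/(16 + 3*2) - 4)) = √((-283)² + 13*(1/(16 + 6) - 4)) = √(80089 + 13*(1/22 - 4)) = √(80089 + 13*(-87/22)) = √(80089 - 1131/22) = √(1760827/22) = √38738194/22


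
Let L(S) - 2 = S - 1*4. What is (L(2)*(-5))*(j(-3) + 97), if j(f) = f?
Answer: 0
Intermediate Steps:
L(S) = -2 + S (L(S) = 2 + (S - 1*4) = 2 + (S - 4) = 2 + (-4 + S) = -2 + S)
(L(2)*(-5))*(j(-3) + 97) = ((-2 + 2)*(-5))*(-3 + 97) = (0*(-5))*94 = 0*94 = 0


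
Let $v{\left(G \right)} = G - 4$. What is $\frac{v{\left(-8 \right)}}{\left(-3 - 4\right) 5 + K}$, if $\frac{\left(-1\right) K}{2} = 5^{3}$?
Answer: $\frac{4}{95} \approx 0.042105$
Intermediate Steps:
$K = -250$ ($K = - 2 \cdot 5^{3} = \left(-2\right) 125 = -250$)
$v{\left(G \right)} = -4 + G$ ($v{\left(G \right)} = G - 4 = -4 + G$)
$\frac{v{\left(-8 \right)}}{\left(-3 - 4\right) 5 + K} = \frac{-4 - 8}{\left(-3 - 4\right) 5 - 250} = \frac{1}{\left(-7\right) 5 - 250} \left(-12\right) = \frac{1}{-35 - 250} \left(-12\right) = \frac{1}{-285} \left(-12\right) = \left(- \frac{1}{285}\right) \left(-12\right) = \frac{4}{95}$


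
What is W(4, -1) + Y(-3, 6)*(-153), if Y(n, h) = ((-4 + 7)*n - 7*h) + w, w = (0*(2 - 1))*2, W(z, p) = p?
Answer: 7802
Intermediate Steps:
w = 0 (w = (0*1)*2 = 0*2 = 0)
Y(n, h) = -7*h + 3*n (Y(n, h) = ((-4 + 7)*n - 7*h) + 0 = (3*n - 7*h) + 0 = (-7*h + 3*n) + 0 = -7*h + 3*n)
W(4, -1) + Y(-3, 6)*(-153) = -1 + (-7*6 + 3*(-3))*(-153) = -1 + (-42 - 9)*(-153) = -1 - 51*(-153) = -1 + 7803 = 7802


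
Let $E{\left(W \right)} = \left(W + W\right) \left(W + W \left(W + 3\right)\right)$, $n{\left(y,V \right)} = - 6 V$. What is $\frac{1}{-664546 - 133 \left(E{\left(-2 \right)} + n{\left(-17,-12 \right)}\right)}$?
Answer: $- \frac{1}{676250} \approx -1.4787 \cdot 10^{-6}$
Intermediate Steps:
$E{\left(W \right)} = 2 W \left(W + W \left(3 + W\right)\right)$
$\frac{1}{-664546 - 133 \left(E{\left(-2 \right)} + n{\left(-17,-12 \right)}\right)} = \frac{1}{-664546 - 133 \left(2 \left(-2\right)^{2} \left(4 - 2\right) - -72\right)} = \frac{1}{-664546 - 133 \left(2 \cdot 4 \cdot 2 + 72\right)} = \frac{1}{-664546 - 133 \left(16 + 72\right)} = \frac{1}{-664546 - 11704} = \frac{1}{-676250} = - \frac{1}{676250}$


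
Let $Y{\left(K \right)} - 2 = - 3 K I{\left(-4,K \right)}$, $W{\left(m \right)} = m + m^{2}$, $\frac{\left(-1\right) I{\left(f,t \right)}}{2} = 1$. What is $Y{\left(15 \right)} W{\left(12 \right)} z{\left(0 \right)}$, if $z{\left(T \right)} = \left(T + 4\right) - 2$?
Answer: $28704$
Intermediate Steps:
$I{\left(f,t \right)} = -2$ ($I{\left(f,t \right)} = \left(-2\right) 1 = -2$)
$z{\left(T \right)} = 2 + T$ ($z{\left(T \right)} = \left(4 + T\right) - 2 = 2 + T$)
$Y{\left(K \right)} = 2 + 6 K$ ($Y{\left(K \right)} = 2 + - 3 K \left(-2\right) = 2 + 6 K$)
$Y{\left(15 \right)} W{\left(12 \right)} z{\left(0 \right)} = \left(2 + 6 \cdot 15\right) 12 \left(1 + 12\right) \left(2 + 0\right) = \left(2 + 90\right) 12 \cdot 13 \cdot 2 = 92 \cdot 156 \cdot 2 = 14352 \cdot 2 = 28704$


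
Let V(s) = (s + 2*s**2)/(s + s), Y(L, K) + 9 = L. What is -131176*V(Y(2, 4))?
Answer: 852644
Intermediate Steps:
Y(L, K) = -9 + L
V(s) = (s + 2*s**2)/(2*s) (V(s) = (s + 2*s**2)/((2*s)) = (s + 2*s**2)*(1/(2*s)) = (s + 2*s**2)/(2*s))
-131176*V(Y(2, 4)) = -131176*(1/2 + (-9 + 2)) = -131176*(1/2 - 7) = -131176*(-13/2) = 852644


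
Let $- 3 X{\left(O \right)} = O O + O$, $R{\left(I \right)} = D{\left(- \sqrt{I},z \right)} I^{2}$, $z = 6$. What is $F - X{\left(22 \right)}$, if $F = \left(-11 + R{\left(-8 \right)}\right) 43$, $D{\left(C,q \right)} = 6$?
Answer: $\frac{48623}{3} \approx 16208.0$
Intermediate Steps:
$R{\left(I \right)} = 6 I^{2}$
$X{\left(O \right)} = - \frac{O}{3} - \frac{O^{2}}{3}$ ($X{\left(O \right)} = - \frac{O O + O}{3} = - \frac{O^{2} + O}{3} = - \frac{O + O^{2}}{3} = - \frac{O}{3} - \frac{O^{2}}{3}$)
$F = 16039$ ($F = \left(-11 + 6 \left(-8\right)^{2}\right) 43 = \left(-11 + 6 \cdot 64\right) 43 = \left(-11 + 384\right) 43 = 373 \cdot 43 = 16039$)
$F - X{\left(22 \right)} = 16039 - \left(- \frac{1}{3}\right) 22 \left(1 + 22\right) = 16039 - \left(- \frac{1}{3}\right) 22 \cdot 23 = 16039 - - \frac{506}{3} = 16039 + \frac{506}{3} = \frac{48623}{3}$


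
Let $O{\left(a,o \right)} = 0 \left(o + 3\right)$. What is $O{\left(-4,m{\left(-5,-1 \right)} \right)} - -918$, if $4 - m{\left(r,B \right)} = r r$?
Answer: $918$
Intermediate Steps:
$m{\left(r,B \right)} = 4 - r^{2}$ ($m{\left(r,B \right)} = 4 - r r = 4 - r^{2}$)
$O{\left(a,o \right)} = 0$ ($O{\left(a,o \right)} = 0 \left(3 + o\right) = 0$)
$O{\left(-4,m{\left(-5,-1 \right)} \right)} - -918 = 0 - -918 = 0 + 918 = 918$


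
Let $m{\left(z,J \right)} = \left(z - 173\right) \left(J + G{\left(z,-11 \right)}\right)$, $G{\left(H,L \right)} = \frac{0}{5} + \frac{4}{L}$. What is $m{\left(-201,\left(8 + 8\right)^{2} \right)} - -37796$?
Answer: $-57812$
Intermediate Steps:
$G{\left(H,L \right)} = \frac{4}{L}$ ($G{\left(H,L \right)} = 0 \cdot \frac{1}{5} + \frac{4}{L} = 0 + \frac{4}{L} = \frac{4}{L}$)
$m{\left(z,J \right)} = \left(-173 + z\right) \left(- \frac{4}{11} + J\right)$ ($m{\left(z,J \right)} = \left(z - 173\right) \left(J + \frac{4}{-11}\right) = \left(-173 + z\right) \left(J + 4 \left(- \frac{1}{11}\right)\right) = \left(-173 + z\right) \left(J - \frac{4}{11}\right) = \left(-173 + z\right) \left(- \frac{4}{11} + J\right)$)
$m{\left(-201,\left(8 + 8\right)^{2} \right)} - -37796 = \left(\frac{692}{11} - 173 \left(8 + 8\right)^{2} - - \frac{804}{11} + \left(8 + 8\right)^{2} \left(-201\right)\right) - -37796 = \left(\frac{692}{11} - 173 \cdot 16^{2} + \frac{804}{11} + 16^{2} \left(-201\right)\right) + 37796 = \left(\frac{692}{11} - 44288 + \frac{804}{11} + 256 \left(-201\right)\right) + 37796 = \left(\frac{692}{11} - 44288 + \frac{804}{11} - 51456\right) + 37796 = -95608 + 37796 = -57812$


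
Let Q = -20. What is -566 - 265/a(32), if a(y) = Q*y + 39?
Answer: -339901/601 ≈ -565.56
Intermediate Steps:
a(y) = 39 - 20*y (a(y) = -20*y + 39 = 39 - 20*y)
-566 - 265/a(32) = -566 - 265/(39 - 20*32) = -566 - 265/(39 - 640) = -566 - 265/(-601) = -566 - 265*(-1/601) = -566 + 265/601 = -339901/601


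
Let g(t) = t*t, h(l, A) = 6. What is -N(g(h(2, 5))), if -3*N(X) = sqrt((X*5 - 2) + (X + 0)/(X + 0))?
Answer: sqrt(179)/3 ≈ 4.4597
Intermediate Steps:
g(t) = t**2
N(X) = -sqrt(-1 + 5*X)/3 (N(X) = -sqrt((X*5 - 2) + (X + 0)/(X + 0))/3 = -sqrt((5*X - 2) + X/X)/3 = -sqrt((-2 + 5*X) + 1)/3 = -sqrt(-1 + 5*X)/3)
-N(g(h(2, 5))) = -(-1)*sqrt(-1 + 5*6**2)/3 = -(-1)*sqrt(-1 + 5*36)/3 = -(-1)*sqrt(-1 + 180)/3 = -(-1)*sqrt(179)/3 = sqrt(179)/3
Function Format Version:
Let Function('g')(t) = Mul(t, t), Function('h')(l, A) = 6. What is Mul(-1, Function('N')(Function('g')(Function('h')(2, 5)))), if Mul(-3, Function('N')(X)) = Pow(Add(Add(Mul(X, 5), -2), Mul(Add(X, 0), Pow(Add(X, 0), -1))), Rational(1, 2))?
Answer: Mul(Rational(1, 3), Pow(179, Rational(1, 2))) ≈ 4.4597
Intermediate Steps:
Function('g')(t) = Pow(t, 2)
Function('N')(X) = Mul(Rational(-1, 3), Pow(Add(-1, Mul(5, X)), Rational(1, 2))) (Function('N')(X) = Mul(Rational(-1, 3), Pow(Add(Add(Mul(X, 5), -2), Mul(Add(X, 0), Pow(Add(X, 0), -1))), Rational(1, 2))) = Mul(Rational(-1, 3), Pow(Add(Add(Mul(5, X), -2), Mul(X, Pow(X, -1))), Rational(1, 2))) = Mul(Rational(-1, 3), Pow(Add(Add(-2, Mul(5, X)), 1), Rational(1, 2))) = Mul(Rational(-1, 3), Pow(Add(-1, Mul(5, X)), Rational(1, 2))))
Mul(-1, Function('N')(Function('g')(Function('h')(2, 5)))) = Mul(-1, Mul(Rational(-1, 3), Pow(Add(-1, Mul(5, Pow(6, 2))), Rational(1, 2)))) = Mul(-1, Mul(Rational(-1, 3), Pow(Add(-1, Mul(5, 36)), Rational(1, 2)))) = Mul(-1, Mul(Rational(-1, 3), Pow(Add(-1, 180), Rational(1, 2)))) = Mul(-1, Mul(Rational(-1, 3), Pow(179, Rational(1, 2)))) = Mul(Rational(1, 3), Pow(179, Rational(1, 2)))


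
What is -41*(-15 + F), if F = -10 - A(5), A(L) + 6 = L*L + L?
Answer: 2009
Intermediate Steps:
A(L) = -6 + L + L² (A(L) = -6 + (L*L + L) = -6 + (L² + L) = -6 + (L + L²) = -6 + L + L²)
F = -34 (F = -10 - (-6 + 5 + 5²) = -10 - (-6 + 5 + 25) = -10 - 1*24 = -10 - 24 = -34)
-41*(-15 + F) = -41*(-15 - 34) = -41*(-49) = 2009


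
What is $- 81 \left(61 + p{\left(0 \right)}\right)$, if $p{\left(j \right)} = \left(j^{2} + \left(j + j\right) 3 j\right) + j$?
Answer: $-4941$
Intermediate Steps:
$p{\left(j \right)} = j + 7 j^{2}$ ($p{\left(j \right)} = \left(j^{2} + 2 j 3 j\right) + j = \left(j^{2} + 6 j j\right) + j = \left(j^{2} + 6 j^{2}\right) + j = 7 j^{2} + j = j + 7 j^{2}$)
$- 81 \left(61 + p{\left(0 \right)}\right) = - 81 \left(61 + 0 \left(1 + 7 \cdot 0\right)\right) = - 81 \left(61 + 0 \left(1 + 0\right)\right) = - 81 \left(61 + 0 \cdot 1\right) = - 81 \left(61 + 0\right) = \left(-81\right) 61 = -4941$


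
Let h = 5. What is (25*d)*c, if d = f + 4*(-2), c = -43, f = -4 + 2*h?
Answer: 2150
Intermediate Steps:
f = 6 (f = -4 + 2*5 = -4 + 10 = 6)
d = -2 (d = 6 + 4*(-2) = 6 - 8 = -2)
(25*d)*c = (25*(-2))*(-43) = -50*(-43) = 2150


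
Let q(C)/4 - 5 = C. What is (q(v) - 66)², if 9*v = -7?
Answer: 195364/81 ≈ 2411.9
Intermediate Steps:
v = -7/9 (v = (⅑)*(-7) = -7/9 ≈ -0.77778)
q(C) = 20 + 4*C
(q(v) - 66)² = ((20 + 4*(-7/9)) - 66)² = ((20 - 28/9) - 66)² = (152/9 - 66)² = (-442/9)² = 195364/81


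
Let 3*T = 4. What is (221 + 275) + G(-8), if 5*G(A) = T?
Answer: 7444/15 ≈ 496.27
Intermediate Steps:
T = 4/3 (T = (⅓)*4 = 4/3 ≈ 1.3333)
G(A) = 4/15 (G(A) = (⅕)*(4/3) = 4/15)
(221 + 275) + G(-8) = (221 + 275) + 4/15 = 496 + 4/15 = 7444/15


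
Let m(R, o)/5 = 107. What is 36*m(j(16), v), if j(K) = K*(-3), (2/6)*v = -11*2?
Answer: 19260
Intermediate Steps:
v = -66 (v = 3*(-11*2) = 3*(-22) = -66)
j(K) = -3*K
m(R, o) = 535 (m(R, o) = 5*107 = 535)
36*m(j(16), v) = 36*535 = 19260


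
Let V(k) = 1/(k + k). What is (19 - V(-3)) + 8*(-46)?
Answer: -2093/6 ≈ -348.83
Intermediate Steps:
V(k) = 1/(2*k)
(19 - V(-3)) + 8*(-46) = (19 - 1/(2*(-3))) + 8*(-46) = (19 - (-1)/(2*3)) - 368 = (19 - 1*(-⅙)) - 368 = (19 + ⅙) - 368 = 115/6 - 368 = -2093/6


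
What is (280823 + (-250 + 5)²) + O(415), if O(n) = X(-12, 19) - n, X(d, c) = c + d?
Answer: 340440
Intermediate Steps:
O(n) = 7 - n (O(n) = (19 - 12) - n = 7 - n)
(280823 + (-250 + 5)²) + O(415) = (280823 + (-250 + 5)²) + (7 - 1*415) = (280823 + (-245)²) + (7 - 415) = (280823 + 60025) - 408 = 340848 - 408 = 340440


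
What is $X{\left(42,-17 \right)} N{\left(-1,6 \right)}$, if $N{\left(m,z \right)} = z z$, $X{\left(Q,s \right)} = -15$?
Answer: $-540$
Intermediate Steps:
$N{\left(m,z \right)} = z^{2}$
$X{\left(42,-17 \right)} N{\left(-1,6 \right)} = - 15 \cdot 6^{2} = \left(-15\right) 36 = -540$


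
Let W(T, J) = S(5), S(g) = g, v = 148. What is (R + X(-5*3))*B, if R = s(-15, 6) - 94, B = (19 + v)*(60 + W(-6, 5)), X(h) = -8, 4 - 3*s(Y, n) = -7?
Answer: -3202225/3 ≈ -1.0674e+6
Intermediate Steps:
s(Y, n) = 11/3 (s(Y, n) = 4/3 - 1/3*(-7) = 4/3 + 7/3 = 11/3)
W(T, J) = 5
B = 10855 (B = (19 + 148)*(60 + 5) = 167*65 = 10855)
R = -271/3 (R = 11/3 - 94 = -271/3 ≈ -90.333)
(R + X(-5*3))*B = (-271/3 - 8)*10855 = -295/3*10855 = -3202225/3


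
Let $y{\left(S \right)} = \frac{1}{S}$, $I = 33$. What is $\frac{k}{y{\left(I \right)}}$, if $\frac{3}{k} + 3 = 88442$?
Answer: $\frac{99}{88439} \approx 0.0011194$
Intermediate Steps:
$k = \frac{3}{88439}$ ($k = \frac{3}{-3 + 88442} = \frac{3}{88439} \approx 3.3922 \cdot 10^{-5}$)
$\frac{k}{y{\left(I \right)}} = \frac{3}{88439 \cdot \frac{1}{33}} = \frac{3 \frac{1}{\frac{1}{33}}}{88439} = \frac{3}{88439} \cdot 33 = \frac{99}{88439}$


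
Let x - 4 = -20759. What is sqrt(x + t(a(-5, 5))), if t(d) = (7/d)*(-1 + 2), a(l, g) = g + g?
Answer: I*sqrt(2075430)/10 ≈ 144.06*I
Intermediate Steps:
x = -20755 (x = 4 - 20759 = -20755)
a(l, g) = 2*g
t(d) = 7/d (t(d) = (7/d)*1 = 7/d)
sqrt(x + t(a(-5, 5))) = sqrt(-20755 + 7/((2*5))) = sqrt(-20755 + 7/10) = sqrt(-207543/10) = I*sqrt(2075430)/10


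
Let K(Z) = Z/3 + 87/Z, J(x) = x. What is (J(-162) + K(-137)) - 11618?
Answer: -4860610/411 ≈ -11826.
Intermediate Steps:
K(Z) = 87/Z + Z/3 (K(Z) = Z*(1/3) + 87/Z = Z/3 + 87/Z = 87/Z + Z/3)
(J(-162) + K(-137)) - 11618 = (-162 + (87/(-137) + (1/3)*(-137))) - 11618 = (-162 + (87*(-1/137) - 137/3)) - 11618 = (-162 + (-87/137 - 137/3)) - 11618 = (-162 - 19030/411) - 11618 = -85612/411 - 11618 = -4860610/411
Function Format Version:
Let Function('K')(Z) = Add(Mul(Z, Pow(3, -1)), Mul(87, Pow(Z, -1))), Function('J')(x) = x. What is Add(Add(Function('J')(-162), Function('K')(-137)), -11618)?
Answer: Rational(-4860610, 411) ≈ -11826.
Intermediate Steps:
Function('K')(Z) = Add(Mul(87, Pow(Z, -1)), Mul(Rational(1, 3), Z)) (Function('K')(Z) = Add(Mul(Z, Rational(1, 3)), Mul(87, Pow(Z, -1))) = Add(Mul(Rational(1, 3), Z), Mul(87, Pow(Z, -1))) = Add(Mul(87, Pow(Z, -1)), Mul(Rational(1, 3), Z)))
Add(Add(Function('J')(-162), Function('K')(-137)), -11618) = Add(Add(-162, Add(Mul(87, Pow(-137, -1)), Mul(Rational(1, 3), -137))), -11618) = Add(Add(-162, Add(Mul(87, Rational(-1, 137)), Rational(-137, 3))), -11618) = Add(Add(-162, Add(Rational(-87, 137), Rational(-137, 3))), -11618) = Add(Add(-162, Rational(-19030, 411)), -11618) = Add(Rational(-85612, 411), -11618) = Rational(-4860610, 411)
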